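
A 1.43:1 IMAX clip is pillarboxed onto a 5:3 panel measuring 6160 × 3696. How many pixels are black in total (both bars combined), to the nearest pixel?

1.43:1 IMAX (1.430) < 5:3 (1.667), so the clip fills the height.
That makes the image 5285.2800 px wide (3696 × 1.430).
6160 − 5285.2800 = 874.7200 px of bars.
That's 874.7200 × 3696 ≈ 3232965 black pixels.

3232965 pixels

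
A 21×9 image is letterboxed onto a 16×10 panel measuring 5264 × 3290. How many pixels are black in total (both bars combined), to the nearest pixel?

21×9 is wider than 16×10, so it spans the full width.
Content height = 5264 × 9/21 ≈ 2256.0000 px.
Black = 3290 − 2256.0000 = 1034.0000 px.
Bar area = 1034.0000 × 5264 ≈ 5442976 px.

5442976 pixels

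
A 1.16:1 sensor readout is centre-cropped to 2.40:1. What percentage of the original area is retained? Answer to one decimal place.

Going from 1.16:1 to 2.40:1 means cutting height while keeping width.
Fraction kept = (1.160)/(2.400) ≈ 48.33%.

48.3%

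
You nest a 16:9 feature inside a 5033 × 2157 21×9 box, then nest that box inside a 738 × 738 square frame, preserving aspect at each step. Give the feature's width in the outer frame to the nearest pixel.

562 px

Inside the 5033×2157 canvas the feature is height-limited at 3834.67 × 2157.00.
The 21×9 canvas is width-limited in 738×738, giving 738.00 × 316.29; scale factor 0.1466.
Applying the same ×0.1466: 3834.67 → 562.29.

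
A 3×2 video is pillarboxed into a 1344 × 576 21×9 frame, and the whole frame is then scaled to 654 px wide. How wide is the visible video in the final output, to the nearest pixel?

Fitted into 1344×576, the video spans the height; its width is 576 × 3/2 ≈ 864.00 px.
Resizing to 654 px wide multiplies everything by 0.4866: 864.00 → 420.43 px.

420 px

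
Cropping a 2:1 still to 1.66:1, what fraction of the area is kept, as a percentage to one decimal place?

Going from 2:1 to 1.66:1 means cutting width while keeping height.
(1.660)/(2.000) ≈ 0.830 of the area survives.

83.0%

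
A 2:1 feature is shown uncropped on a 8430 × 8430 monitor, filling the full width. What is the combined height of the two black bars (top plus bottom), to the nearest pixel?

4215 px

Content height = 8430 × 1/2 ≈ 4215.00 px.
8430 − 4215.00 = 4215.00 px of bars.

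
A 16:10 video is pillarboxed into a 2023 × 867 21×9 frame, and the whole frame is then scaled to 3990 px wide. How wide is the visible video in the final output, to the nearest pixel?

2736 px

At 2023×867 the video is height-limited, so width = 867 × 16/10 ≈ 1387.20 px.
The frame scales by 3990/2023 = 1.9723; 1387.20 × 1.9723 ≈ 2736.00 px.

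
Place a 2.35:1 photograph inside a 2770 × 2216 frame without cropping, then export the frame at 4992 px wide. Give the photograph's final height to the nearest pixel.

2124 px

Fitted into 2770×2216, the photograph spans the width; its height is 2770 / 2.350 ≈ 1178.72 px.
The frame scales by 4992/2770 = 1.8022; 1178.72 × 1.8022 ≈ 2124.26 px.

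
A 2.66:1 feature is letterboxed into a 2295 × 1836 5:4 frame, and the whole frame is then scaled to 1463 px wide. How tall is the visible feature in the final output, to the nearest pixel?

In the 2295×1836 frame the feature fills the width: height = 2295 / 2.660 ≈ 862.78 px.
Resizing to 1463 px wide multiplies everything by 0.6375: 862.78 → 550.00 px.

550 px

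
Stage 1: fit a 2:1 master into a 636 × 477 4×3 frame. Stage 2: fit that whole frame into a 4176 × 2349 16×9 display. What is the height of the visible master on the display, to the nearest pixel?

2:1 in 636×477: fills the width, so the master is 636.00 × 318.00.
4×3 in 4176×2349: fills the height, so the intermediate becomes 3132.00 × 2349.00 — a scale of ×4.9245.
Applying the same ×4.9245: 318.00 → 1566.00.

1566 px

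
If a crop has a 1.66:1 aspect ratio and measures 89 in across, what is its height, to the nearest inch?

54 in

Height = 89 / 1.660 = 53.61.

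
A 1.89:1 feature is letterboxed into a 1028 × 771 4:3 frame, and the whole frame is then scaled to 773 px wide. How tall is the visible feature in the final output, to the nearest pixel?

409 px

In the 1028×771 frame the feature fills the width: height = 1028 / 1.890 ≈ 543.92 px.
The frame scales by 773/1028 = 0.7519; 543.92 × 0.7519 ≈ 408.99 px.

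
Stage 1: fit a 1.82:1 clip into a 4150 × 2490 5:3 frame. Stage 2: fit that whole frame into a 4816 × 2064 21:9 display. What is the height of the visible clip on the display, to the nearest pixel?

Inside the 4150×2490 canvas the clip is width-limited at 4150.00 × 2280.22.
Second fit — the 5:3 canvas into 4816×2064 spans the height: 3440.00 × 2064.00 (×0.8289 from 4150×2490).
Applying the same ×0.8289: 2280.22 → 1890.11.

1890 px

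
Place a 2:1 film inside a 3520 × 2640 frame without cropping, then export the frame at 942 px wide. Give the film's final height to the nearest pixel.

471 px

In the 3520×2640 frame the film fills the width: height = 3520 × 1/2 ≈ 1760.00 px.
Resizing to 942 px wide multiplies everything by 0.2676: 1760.00 → 471.00 px.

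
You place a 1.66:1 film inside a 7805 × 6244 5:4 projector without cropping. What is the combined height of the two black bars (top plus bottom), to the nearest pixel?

1542 px

1.66:1 (1.660) > 5:4 (1.250), so the film fills the width.
Content height = 7805 / 1.660 ≈ 4701.81 px.
6244 − 4701.81 = 1542.19 px of bars.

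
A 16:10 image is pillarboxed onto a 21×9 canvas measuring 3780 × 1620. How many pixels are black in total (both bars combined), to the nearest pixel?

1924560 pixels

16:10 (1.600) < 21×9 (2.333), so the image fills the height.
Content width = 1620 × 16/10 ≈ 2592.0000 px.
Black = 3780 − 2592.0000 = 1188.0000 px.
That's 1188.0000 × 1620 ≈ 1924560 black pixels.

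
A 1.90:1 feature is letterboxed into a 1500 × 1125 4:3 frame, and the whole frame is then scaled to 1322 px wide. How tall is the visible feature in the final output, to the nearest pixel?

In the 1500×1125 frame the feature fills the width: height = 1500 / 1.900 ≈ 789.47 px.
Resizing to 1322 px wide multiplies everything by 0.8813: 789.47 → 695.79 px.

696 px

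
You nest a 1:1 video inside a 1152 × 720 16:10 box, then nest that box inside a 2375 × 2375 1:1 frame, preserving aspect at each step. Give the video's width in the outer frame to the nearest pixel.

Inside the 1152×720 canvas the video is height-limited at 720.00 × 720.00.
The 16:10 canvas is width-limited in 2375×2375, giving 2375.00 × 1484.38; scale factor 2.0616.
Applying the same ×2.0616: 720.00 → 1484.38.

1484 px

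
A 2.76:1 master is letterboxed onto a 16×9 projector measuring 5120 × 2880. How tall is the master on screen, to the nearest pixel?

Since 2.760 > 1.778, the master is width-limited.
That makes the image 1855.07 px tall (5120 / 2.760).

1855 px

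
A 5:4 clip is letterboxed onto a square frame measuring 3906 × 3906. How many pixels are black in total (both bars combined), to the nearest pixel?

5:4 is wider than square, so it spans the full width.
The clip is 3906 × 4/5 ≈ 3124.8000 px tall.
Black = 3906 − 3124.8000 = 781.2000 px.
Across the 3906-px span: 781.2000 × 3906 ≈ 3051367 px.

3051367 pixels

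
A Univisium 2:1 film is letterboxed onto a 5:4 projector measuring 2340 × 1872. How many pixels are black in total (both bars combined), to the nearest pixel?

Univisium 2:1 (2.000) > 5:4 (1.250), so the film fills the width.
The film is 2340 × 1/2 ≈ 1170.0000 px tall.
1872 − 1170.0000 = 702.0000 px of bars.
Across the 2340-px span: 702.0000 × 2340 ≈ 1642680 px.

1642680 pixels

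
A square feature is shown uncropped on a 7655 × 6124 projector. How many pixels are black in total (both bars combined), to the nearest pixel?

9375844 pixels

Since 1.000 < 1.250, the feature is height-limited.
The feature is 6124 × 1/1 ≈ 6124.0000 px wide.
Leftover width: 7655 − 6124.0000 = 1531.0000 px.
That's 1531.0000 × 6124 ≈ 9375844 black pixels.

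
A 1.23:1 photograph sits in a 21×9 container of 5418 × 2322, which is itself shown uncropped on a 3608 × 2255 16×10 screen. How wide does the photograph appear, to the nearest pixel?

1.23:1 in 5418×2322: fills the height, so the photograph is 2856.06 × 2322.00.
21×9 in 3608×2255: fills the width, so the intermediate becomes 3608.00 × 1546.29 — a scale of ×0.6659.
The photograph scales with it: width 2856.06 × 0.6659 ≈ 1901.93.

1902 px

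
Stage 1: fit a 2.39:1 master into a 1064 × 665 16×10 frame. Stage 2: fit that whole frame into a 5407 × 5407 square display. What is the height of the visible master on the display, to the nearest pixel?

2262 px

First fit — 2.39:1 into 1064×665 spans the width: 1064.00 × 445.19.
16×10 in 5407×5407: fills the width, so the intermediate becomes 5407.00 × 3379.38 — a scale of ×5.0818.
Applying the same ×5.0818: 445.19 → 2262.34.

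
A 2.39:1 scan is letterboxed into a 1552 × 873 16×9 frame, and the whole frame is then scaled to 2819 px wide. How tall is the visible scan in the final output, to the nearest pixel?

1179 px

In the 1552×873 frame the scan fills the width: height = 1552 / 2.390 ≈ 649.37 px.
The frame scales by 2819/1552 = 1.8164; 649.37 × 1.8164 ≈ 1179.50 px.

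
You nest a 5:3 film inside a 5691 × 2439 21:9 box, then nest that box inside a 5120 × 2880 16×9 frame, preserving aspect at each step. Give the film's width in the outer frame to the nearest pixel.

3657 px

First fit — 5:3 into 5691×2439 spans the height: 4065.00 × 2439.00.
The 21:9 canvas is width-limited in 5120×2880, giving 5120.00 × 2194.29; scale factor 0.8997.
The film scales with it: width 4065.00 × 0.8997 ≈ 3657.14.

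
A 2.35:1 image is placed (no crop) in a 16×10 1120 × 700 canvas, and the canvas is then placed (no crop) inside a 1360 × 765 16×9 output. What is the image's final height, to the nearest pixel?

521 px

2.35:1 in 1120×700: fills the width, so the image is 1120.00 × 476.60.
Second fit — the 16×10 canvas into 1360×765 spans the height: 1224.00 × 765.00 (×1.0929 from 1120×700).
The image scales with it: height 476.60 × 1.0929 ≈ 520.85.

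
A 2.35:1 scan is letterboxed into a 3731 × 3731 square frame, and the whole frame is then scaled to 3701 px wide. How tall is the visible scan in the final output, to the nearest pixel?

1575 px

At 3731×3731 the scan is width-limited, so height = 3731 / 2.350 ≈ 1587.66 px.
Resizing to 3701 px wide multiplies everything by 0.9920: 1587.66 → 1574.89 px.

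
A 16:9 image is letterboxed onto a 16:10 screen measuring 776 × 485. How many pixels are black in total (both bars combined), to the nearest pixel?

37636 pixels

Since 1.778 > 1.600, the image is width-limited.
That makes the image 436.5000 px tall (776 × 9/16).
Black = 485 − 436.5000 = 48.5000 px.
Across the 776-px span: 48.5000 × 776 ≈ 37636 px.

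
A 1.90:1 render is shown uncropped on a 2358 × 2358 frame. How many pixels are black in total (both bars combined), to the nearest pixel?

2633762 pixels

1.90:1 is wider than 1:1, so it spans the full width.
The render is 2358 / 1.900 ≈ 1241.0526 px tall.
2358 − 1241.0526 = 1116.9474 px of bars.
Across the 2358-px span: 1116.9474 × 2358 ≈ 2633762 px.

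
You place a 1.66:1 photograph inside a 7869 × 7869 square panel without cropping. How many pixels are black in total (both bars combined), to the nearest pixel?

24619257 pixels

Since 1.660 > 1.000, the photograph is width-limited.
Content height = 7869 / 1.660 ≈ 4740.3614 px.
7869 − 4740.3614 = 3128.6386 px of bars.
Across the 7869-px span: 3128.6386 × 7869 ≈ 24619257 px.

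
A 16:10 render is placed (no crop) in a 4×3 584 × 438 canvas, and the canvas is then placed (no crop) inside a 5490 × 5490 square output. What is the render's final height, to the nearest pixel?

3431 px

16:10 in 584×438: fills the width, so the render is 584.00 × 365.00.
Second fit — the 4×3 canvas into 5490×5490 spans the width: 5490.00 × 4117.50 (×9.4007 from 584×438).
The render scales with it: height 365.00 × 9.4007 ≈ 3431.25.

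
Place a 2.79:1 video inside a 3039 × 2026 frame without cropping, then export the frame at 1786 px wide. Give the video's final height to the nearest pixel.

640 px

Fitted into 3039×2026, the video spans the width; its height is 3039 / 2.790 ≈ 1089.25 px.
Resizing to 1786 px wide multiplies everything by 0.5877: 1089.25 → 640.14 px.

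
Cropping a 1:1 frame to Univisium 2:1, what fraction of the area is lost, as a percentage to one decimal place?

The width stays; only height is cut (since Univisium 2:1 is wider than 1:1).
(1.000)/(2.000) ≈ 0.500 of the area survives, leaving 50.00% discarded.

50.0%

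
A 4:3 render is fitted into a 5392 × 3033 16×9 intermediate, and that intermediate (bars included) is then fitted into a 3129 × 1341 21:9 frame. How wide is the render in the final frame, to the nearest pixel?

1788 px

First fit — 4:3 into 5392×3033 spans the height: 4044.00 × 3033.00.
Second fit — the 16×9 canvas into 3129×1341 spans the height: 2384.00 × 1341.00 (×0.4421 from 5392×3033).
The render scales with it: width 4044.00 × 0.4421 ≈ 1788.00.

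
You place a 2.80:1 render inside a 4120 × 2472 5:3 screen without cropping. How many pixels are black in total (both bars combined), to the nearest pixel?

2.80:1 is wider than 5:3, so it spans the full width.
The render is 4120 / 2.800 ≈ 1471.4286 px tall.
2472 − 1471.4286 = 1000.5714 px of bars.
Bar area = 1000.5714 × 4120 ≈ 4122354 px.

4122354 pixels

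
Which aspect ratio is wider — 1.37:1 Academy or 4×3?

1.37:1 Academy

1.37 and 4×3 = 1.333; 1.37 > 1.333.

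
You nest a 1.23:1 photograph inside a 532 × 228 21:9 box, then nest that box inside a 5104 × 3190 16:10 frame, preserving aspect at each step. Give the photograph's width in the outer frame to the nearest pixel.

2691 px

1.23:1 in 532×228: fills the height, so the photograph is 280.44 × 228.00.
The 21:9 canvas is width-limited in 5104×3190, giving 5104.00 × 2187.43; scale factor 9.5940.
The photograph scales with it: width 280.44 × 9.5940 ≈ 2690.54.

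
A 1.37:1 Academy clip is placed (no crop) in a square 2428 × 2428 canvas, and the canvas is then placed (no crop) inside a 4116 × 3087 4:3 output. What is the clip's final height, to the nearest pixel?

Inside the 2428×2428 canvas the clip is width-limited at 2428.00 × 1772.26.
square in 4116×3087: fills the height, so the intermediate becomes 3087.00 × 3087.00 — a scale of ×1.2714.
So the clip's height is 1772.26 × 1.2714 ≈ 2253.28.

2253 px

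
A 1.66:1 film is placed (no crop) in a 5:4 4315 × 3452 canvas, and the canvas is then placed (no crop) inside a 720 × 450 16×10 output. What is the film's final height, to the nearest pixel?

Inside the 4315×3452 canvas the film is width-limited at 4315.00 × 2599.40.
5:4 in 720×450: fills the height, so the intermediate becomes 562.50 × 450.00 — a scale of ×0.1304.
So the film's height is 2599.40 × 0.1304 ≈ 338.86.

339 px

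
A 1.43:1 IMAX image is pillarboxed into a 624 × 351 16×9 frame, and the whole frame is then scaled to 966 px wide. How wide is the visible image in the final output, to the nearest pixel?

Fitted into 624×351, the image spans the height; its width is 351 × 1.430 ≈ 501.93 px.
Resizing to 966 px wide multiplies everything by 1.5481: 501.93 → 777.03 px.

777 px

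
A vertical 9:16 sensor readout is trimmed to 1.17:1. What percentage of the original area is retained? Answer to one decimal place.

48.1%

The width stays; only height is cut (since 1.17:1 is wider than vertical 9:16).
(0.562)/(1.170) ≈ 0.481 of the area survives.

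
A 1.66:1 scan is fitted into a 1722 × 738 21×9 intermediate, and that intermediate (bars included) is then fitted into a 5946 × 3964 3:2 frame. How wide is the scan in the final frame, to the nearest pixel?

1.66:1 in 1722×738: fills the height, so the scan is 1225.08 × 738.00.
The 21×9 canvas is width-limited in 5946×3964, giving 5946.00 × 2548.29; scale factor 3.4530.
The scan scales with it: width 1225.08 × 3.4530 ≈ 4230.15.

4230 px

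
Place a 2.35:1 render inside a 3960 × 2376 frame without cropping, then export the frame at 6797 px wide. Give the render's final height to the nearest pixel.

Fitted into 3960×2376, the render spans the width; its height is 3960 / 2.350 ≈ 1685.11 px.
The frame scales by 6797/3960 = 1.7164; 1685.11 × 1.7164 ≈ 2892.34 px.

2892 px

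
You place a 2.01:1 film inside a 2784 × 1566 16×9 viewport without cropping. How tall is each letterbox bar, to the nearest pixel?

Since 2.010 > 1.778, the film is width-limited.
That makes the image 1385.07 px tall (2784 / 2.010).
Black = 1566 − 1385.07 = 180.93 px, or 90.46 per bar.

90 px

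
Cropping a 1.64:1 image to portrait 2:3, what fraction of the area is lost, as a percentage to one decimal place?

The height stays; only width is cut (since portrait 2:3 is narrower than 1.64:1).
Area ratio = (0.667)/(1.640) = 40.65%; the remaining 59.35% is cropped out.

59.3%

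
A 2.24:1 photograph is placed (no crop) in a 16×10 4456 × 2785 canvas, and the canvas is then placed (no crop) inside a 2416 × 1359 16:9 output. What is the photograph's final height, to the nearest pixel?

971 px

Inside the 4456×2785 canvas the photograph is width-limited at 4456.00 × 1989.29.
Second fit — the 16×10 canvas into 2416×1359 spans the height: 2174.40 × 1359.00 (×0.4880 from 4456×2785).
The photograph scales with it: height 1989.29 × 0.4880 ≈ 970.71.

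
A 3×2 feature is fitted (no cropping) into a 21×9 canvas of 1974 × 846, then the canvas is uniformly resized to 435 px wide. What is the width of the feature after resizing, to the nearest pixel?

Fitted into 1974×846, the feature spans the height; its width is 846 × 3/2 ≈ 1269.00 px.
The frame scales by 435/1974 = 0.2204; 1269.00 × 0.2204 ≈ 279.64 px.

280 px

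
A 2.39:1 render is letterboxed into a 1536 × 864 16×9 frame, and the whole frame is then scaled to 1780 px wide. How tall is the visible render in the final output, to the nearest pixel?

745 px

Fitted into 1536×864, the render spans the width; its height is 1536 / 2.390 ≈ 642.68 px.
Resizing to 1780 px wide multiplies everything by 1.1589: 642.68 → 744.77 px.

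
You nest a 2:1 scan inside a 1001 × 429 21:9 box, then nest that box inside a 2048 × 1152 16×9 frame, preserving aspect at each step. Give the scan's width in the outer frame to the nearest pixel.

2:1 in 1001×429: fills the height, so the scan is 858.00 × 429.00.
The 21:9 canvas is width-limited in 2048×1152, giving 2048.00 × 877.71; scale factor 2.0460.
The scan scales with it: width 858.00 × 2.0460 ≈ 1755.43.

1755 px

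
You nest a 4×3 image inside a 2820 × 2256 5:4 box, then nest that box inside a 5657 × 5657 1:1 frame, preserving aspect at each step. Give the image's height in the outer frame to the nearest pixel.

4243 px

First fit — 4×3 into 2820×2256 spans the width: 2820.00 × 2115.00.
Second fit — the 5:4 canvas into 5657×5657 spans the width: 5657.00 × 4525.60 (×2.0060 from 2820×2256).
So the image's height is 2115.00 × 2.0060 ≈ 4242.75.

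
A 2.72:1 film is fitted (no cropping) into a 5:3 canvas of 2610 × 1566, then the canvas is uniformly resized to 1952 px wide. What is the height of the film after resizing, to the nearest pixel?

718 px

At 2610×1566 the film is width-limited, so height = 2610 / 2.720 ≈ 959.56 px.
The frame scales by 1952/2610 = 0.7479; 959.56 × 0.7479 ≈ 717.65 px.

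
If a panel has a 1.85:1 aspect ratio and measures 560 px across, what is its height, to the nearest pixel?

At 1.85:1, 560 / 1.850 ≈ 302.70.

303 px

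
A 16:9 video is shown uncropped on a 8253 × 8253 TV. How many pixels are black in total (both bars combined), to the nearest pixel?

29799004 pixels

16:9 is wider than square, so it spans the full width.
That makes the image 4642.3125 px tall (8253 × 9/16).
8253 − 4642.3125 = 3610.6875 px of bars.
Bar area = 3610.6875 × 8253 ≈ 29799004 px.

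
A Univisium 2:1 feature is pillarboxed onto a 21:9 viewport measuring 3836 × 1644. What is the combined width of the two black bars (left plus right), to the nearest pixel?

Since 2.000 < 2.333, the feature is height-limited.
Content width = 1644 × 2/1 ≈ 3288.00 px.
Black = 3836 − 3288.00 = 548.00 px.

548 px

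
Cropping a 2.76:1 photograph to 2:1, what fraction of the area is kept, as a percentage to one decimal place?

72.5%

The height stays; only width is cut (since 2:1 is narrower than 2.76:1).
(2.000)/(2.760) ≈ 0.725 of the area survives.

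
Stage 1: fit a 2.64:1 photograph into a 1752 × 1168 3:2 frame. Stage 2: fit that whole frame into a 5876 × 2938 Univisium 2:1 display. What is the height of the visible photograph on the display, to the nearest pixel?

Inside the 1752×1168 canvas the photograph is width-limited at 1752.00 × 663.64.
Second fit — the 3:2 canvas into 5876×2938 spans the height: 4407.00 × 2938.00 (×2.5154 from 1752×1168).
Applying the same ×2.5154: 663.64 → 1669.32.

1669 px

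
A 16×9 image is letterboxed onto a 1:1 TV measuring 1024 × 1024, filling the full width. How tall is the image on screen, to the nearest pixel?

Content height = 1024 × 9/16 ≈ 576.00 px.

576 px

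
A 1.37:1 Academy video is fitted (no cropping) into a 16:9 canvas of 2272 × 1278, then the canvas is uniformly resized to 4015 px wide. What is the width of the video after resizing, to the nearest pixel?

Fitted into 2272×1278, the video spans the height; its width is 1278 × 1.370 ≈ 1750.86 px.
Resizing to 4015 px wide multiplies everything by 1.7672: 1750.86 → 3094.06 px.

3094 px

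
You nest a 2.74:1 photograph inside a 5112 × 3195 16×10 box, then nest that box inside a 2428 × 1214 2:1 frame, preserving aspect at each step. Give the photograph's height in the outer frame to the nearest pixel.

709 px

2.74:1 in 5112×3195: fills the width, so the photograph is 5112.00 × 1865.69.
Second fit — the 16×10 canvas into 2428×1214 spans the height: 1942.40 × 1214.00 (×0.3800 from 5112×3195).
The photograph scales with it: height 1865.69 × 0.3800 ≈ 708.91.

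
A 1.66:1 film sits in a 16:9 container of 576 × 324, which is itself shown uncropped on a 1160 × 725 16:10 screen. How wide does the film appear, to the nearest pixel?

Inside the 576×324 canvas the film is height-limited at 537.84 × 324.00.
16:9 in 1160×725: fills the width, so the intermediate becomes 1160.00 × 652.50 — a scale of ×2.0139.
So the film's width is 537.84 × 2.0139 ≈ 1083.15.

1083 px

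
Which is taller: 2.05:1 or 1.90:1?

2.05 and 1.9; 2.05 > 1.9. The smaller width-to-height ratio is the taller frame.

1.90:1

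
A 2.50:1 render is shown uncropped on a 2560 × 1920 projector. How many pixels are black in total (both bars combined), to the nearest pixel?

2293760 pixels

2.50:1 (2.500) > 4×3 (1.333), so the render fills the width.
The render is 2560 / 2.500 ≈ 1024.0000 px tall.
1920 − 1024.0000 = 896.0000 px of bars.
Bar area = 896.0000 × 2560 ≈ 2293760 px.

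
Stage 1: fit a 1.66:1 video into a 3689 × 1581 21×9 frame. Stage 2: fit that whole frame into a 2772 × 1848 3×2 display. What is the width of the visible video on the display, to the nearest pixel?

1972 px

1.66:1 in 3689×1581: fills the height, so the video is 2624.46 × 1581.00.
Second fit — the 21×9 canvas into 2772×1848 spans the width: 2772.00 × 1188.00 (×0.7514 from 3689×1581).
Applying the same ×0.7514: 2624.46 → 1972.08.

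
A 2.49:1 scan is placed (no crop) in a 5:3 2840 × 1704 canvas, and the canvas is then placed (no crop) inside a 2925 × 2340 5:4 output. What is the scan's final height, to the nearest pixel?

1175 px

Inside the 2840×1704 canvas the scan is width-limited at 2840.00 × 1140.56.
5:3 in 2925×2340: fills the width, so the intermediate becomes 2925.00 × 1755.00 — a scale of ×1.0299.
Applying the same ×1.0299: 1140.56 → 1174.70.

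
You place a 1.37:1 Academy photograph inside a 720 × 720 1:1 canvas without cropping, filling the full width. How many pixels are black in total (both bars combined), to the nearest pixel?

140006 pixels

The photograph is 720 / 1.370 ≈ 525.5474 px tall.
Leftover height: 720 − 525.5474 = 194.4526 px.
Across the 720-px span: 194.4526 × 720 ≈ 140006 px.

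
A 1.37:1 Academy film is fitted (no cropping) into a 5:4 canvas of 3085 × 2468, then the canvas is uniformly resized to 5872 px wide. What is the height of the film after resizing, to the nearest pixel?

4286 px

At 3085×2468 the film is width-limited, so height = 3085 / 1.370 ≈ 2251.82 px.
Resizing to 5872 px wide multiplies everything by 1.9034: 2251.82 → 4286.13 px.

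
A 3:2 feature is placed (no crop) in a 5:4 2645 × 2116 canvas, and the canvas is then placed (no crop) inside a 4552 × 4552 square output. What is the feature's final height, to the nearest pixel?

3035 px

3:2 in 2645×2116: fills the width, so the feature is 2645.00 × 1763.33.
Second fit — the 5:4 canvas into 4552×4552 spans the width: 4552.00 × 3641.60 (×1.7210 from 2645×2116).
The feature scales with it: height 1763.33 × 1.7210 ≈ 3034.67.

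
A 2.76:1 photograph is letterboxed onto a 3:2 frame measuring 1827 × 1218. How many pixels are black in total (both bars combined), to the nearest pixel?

1015891 pixels

2.76:1 is wider than 3:2, so it spans the full width.
That makes the image 661.9565 px tall (1827 / 2.760).
1218 − 661.9565 = 556.0435 px of bars.
That's 556.0435 × 1827 ≈ 1015891 black pixels.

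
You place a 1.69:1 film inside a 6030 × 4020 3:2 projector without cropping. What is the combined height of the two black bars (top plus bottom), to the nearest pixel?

452 px

Since 1.690 > 1.500, the film is width-limited.
That makes the image 3568.05 px tall (6030 / 1.690).
Leftover height: 4020 − 3568.05 = 451.95 px.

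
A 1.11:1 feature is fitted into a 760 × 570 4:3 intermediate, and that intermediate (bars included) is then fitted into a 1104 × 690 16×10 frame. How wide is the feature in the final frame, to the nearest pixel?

766 px

Inside the 760×570 canvas the feature is height-limited at 632.70 × 570.00.
Second fit — the 4:3 canvas into 1104×690 spans the height: 920.00 × 690.00 (×1.2105 from 760×570).
Applying the same ×1.2105: 632.70 → 765.90.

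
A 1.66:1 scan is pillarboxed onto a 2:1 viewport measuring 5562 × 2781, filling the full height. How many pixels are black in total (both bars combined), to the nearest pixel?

The scan is 2781 × 1.660 ≈ 4616.4600 px wide.
Black = 5562 − 4616.4600 = 945.5400 px.
Across the 2781-px span: 945.5400 × 2781 ≈ 2629547 px.

2629547 pixels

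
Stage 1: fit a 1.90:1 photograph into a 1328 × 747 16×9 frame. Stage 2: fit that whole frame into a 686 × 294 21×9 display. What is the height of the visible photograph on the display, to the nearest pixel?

First fit — 1.90:1 into 1328×747 spans the width: 1328.00 × 698.95.
The 16×9 canvas is height-limited in 686×294, giving 522.67 × 294.00; scale factor 0.3936.
Applying the same ×0.3936: 698.95 → 275.09.

275 px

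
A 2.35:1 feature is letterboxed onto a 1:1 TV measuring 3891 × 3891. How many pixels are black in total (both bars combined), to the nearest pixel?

8697378 pixels

2.35:1 (2.350) > 1:1 (1.000), so the feature fills the width.
Content height = 3891 / 2.350 ≈ 1655.7447 px.
Leftover height: 3891 − 1655.7447 = 2235.2553 px.
Across the 3891-px span: 2235.2553 × 3891 ≈ 8697378 px.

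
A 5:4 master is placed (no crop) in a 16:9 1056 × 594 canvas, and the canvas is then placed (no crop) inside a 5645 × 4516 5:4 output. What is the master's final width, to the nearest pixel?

3969 px

Inside the 1056×594 canvas the master is height-limited at 742.50 × 594.00.
16:9 in 5645×4516: fills the width, so the intermediate becomes 5645.00 × 3175.31 — a scale of ×5.3456.
Applying the same ×5.3456: 742.50 → 3969.14.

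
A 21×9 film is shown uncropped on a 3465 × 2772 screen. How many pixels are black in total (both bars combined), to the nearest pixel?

21×9 (2.333) > 5:4 (1.250), so the film fills the width.
That makes the image 1485.0000 px tall (3465 × 9/21).
Black = 2772 − 1485.0000 = 1287.0000 px.
Bar area = 1287.0000 × 3465 ≈ 4459455 px.

4459455 pixels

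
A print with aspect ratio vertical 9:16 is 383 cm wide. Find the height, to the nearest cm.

383 × 16/9 = 680.89.

681 cm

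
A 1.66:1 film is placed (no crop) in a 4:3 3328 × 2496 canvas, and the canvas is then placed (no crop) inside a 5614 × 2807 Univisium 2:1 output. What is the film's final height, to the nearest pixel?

First fit — 1.66:1 into 3328×2496 spans the width: 3328.00 × 2004.82.
Second fit — the 4:3 canvas into 5614×2807 spans the height: 3742.67 × 2807.00 (×1.1246 from 3328×2496).
The film scales with it: height 2004.82 × 1.1246 ≈ 2254.62.

2255 px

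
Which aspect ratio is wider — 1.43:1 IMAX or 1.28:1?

1.43 and 1.28; 1.43 > 1.28.

1.43:1 IMAX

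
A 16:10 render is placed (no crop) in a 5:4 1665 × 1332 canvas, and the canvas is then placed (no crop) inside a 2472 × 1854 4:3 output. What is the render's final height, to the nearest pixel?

Inside the 1665×1332 canvas the render is width-limited at 1665.00 × 1040.62.
5:4 in 2472×1854: fills the height, so the intermediate becomes 2317.50 × 1854.00 — a scale of ×1.3919.
So the render's height is 1040.62 × 1.3919 ≈ 1448.44.

1448 px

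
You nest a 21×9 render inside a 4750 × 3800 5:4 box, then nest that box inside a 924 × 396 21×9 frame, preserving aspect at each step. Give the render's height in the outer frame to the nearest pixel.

Inside the 4750×3800 canvas the render is width-limited at 4750.00 × 2035.71.
The 5:4 canvas is height-limited in 924×396, giving 495.00 × 396.00; scale factor 0.1042.
So the render's height is 2035.71 × 0.1042 ≈ 212.14.

212 px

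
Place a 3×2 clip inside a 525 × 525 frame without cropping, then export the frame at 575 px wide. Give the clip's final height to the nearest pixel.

Fitted into 525×525, the clip spans the width; its height is 525 × 2/3 ≈ 350.00 px.
Scaling 525 → 575 is ×1.0952, so the height becomes 350.00 × 1.0952 ≈ 383.33 px.

383 px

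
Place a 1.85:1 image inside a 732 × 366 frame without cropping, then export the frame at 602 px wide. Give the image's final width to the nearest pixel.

At 732×366 the image is height-limited, so width = 366 × 1.850 ≈ 677.10 px.
The frame scales by 602/732 = 0.8224; 677.10 × 0.8224 ≈ 556.85 px.

557 px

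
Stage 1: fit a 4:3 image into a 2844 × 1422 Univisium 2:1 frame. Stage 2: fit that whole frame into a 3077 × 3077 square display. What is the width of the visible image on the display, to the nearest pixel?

First fit — 4:3 into 2844×1422 spans the height: 1896.00 × 1422.00.
The Univisium 2:1 canvas is width-limited in 3077×3077, giving 3077.00 × 1538.50; scale factor 1.0819.
The image scales with it: width 1896.00 × 1.0819 ≈ 2051.33.

2051 px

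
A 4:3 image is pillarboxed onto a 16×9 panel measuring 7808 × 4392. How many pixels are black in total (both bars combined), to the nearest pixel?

4:3 is narrower than 16×9, so it spans the full height.
The image is 4392 × 4/3 ≈ 5856.0000 px wide.
Leftover width: 7808 − 5856.0000 = 1952.0000 px.
Bar area = 1952.0000 × 4392 ≈ 8573184 px.

8573184 pixels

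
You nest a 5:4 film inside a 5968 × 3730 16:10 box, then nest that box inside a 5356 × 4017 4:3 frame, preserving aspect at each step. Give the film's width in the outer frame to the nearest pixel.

4184 px

First fit — 5:4 into 5968×3730 spans the height: 4662.50 × 3730.00.
Second fit — the 16:10 canvas into 5356×4017 spans the width: 5356.00 × 3347.50 (×0.8975 from 5968×3730).
Applying the same ×0.8975: 4662.50 → 4184.38.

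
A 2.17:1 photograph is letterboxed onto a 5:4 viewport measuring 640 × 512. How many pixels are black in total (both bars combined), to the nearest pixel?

138924 pixels

2.17:1 is wider than 5:4, so it spans the full width.
Content height = 640 / 2.170 ≈ 294.9309 px.
Leftover height: 512 − 294.9309 = 217.0691 px.
That's 217.0691 × 640 ≈ 138924 black pixels.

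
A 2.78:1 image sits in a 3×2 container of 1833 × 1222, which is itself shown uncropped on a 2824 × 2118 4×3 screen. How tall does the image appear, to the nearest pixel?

First fit — 2.78:1 into 1833×1222 spans the width: 1833.00 × 659.35.
Second fit — the 3×2 canvas into 2824×2118 spans the width: 2824.00 × 1882.67 (×1.5406 from 1833×1222).
So the image's height is 659.35 × 1.5406 ≈ 1015.83.

1016 px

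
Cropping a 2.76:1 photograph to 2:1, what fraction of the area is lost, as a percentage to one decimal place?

27.5%

The height stays; only width is cut (since 2:1 is narrower than 2.76:1).
Fraction kept = (2.000)/(2.760) ≈ 72.46%, so 27.54% is lost.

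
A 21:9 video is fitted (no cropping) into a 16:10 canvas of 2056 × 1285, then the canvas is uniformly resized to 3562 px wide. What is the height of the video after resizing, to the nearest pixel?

1527 px

In the 2056×1285 frame the video fills the width: height = 2056 × 9/21 ≈ 881.14 px.
The frame scales by 3562/2056 = 1.7325; 881.14 × 1.7325 ≈ 1526.57 px.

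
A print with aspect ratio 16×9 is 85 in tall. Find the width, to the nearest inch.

151 in

Width = 85 × 16/9 = 151.11.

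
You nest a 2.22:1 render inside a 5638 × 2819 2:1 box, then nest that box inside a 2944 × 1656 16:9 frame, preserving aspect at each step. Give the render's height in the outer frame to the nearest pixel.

Inside the 5638×2819 canvas the render is width-limited at 5638.00 × 2539.64.
2:1 in 2944×1656: fills the width, so the intermediate becomes 2944.00 × 1472.00 — a scale of ×0.5222.
So the render's height is 2539.64 × 0.5222 ≈ 1326.13.

1326 px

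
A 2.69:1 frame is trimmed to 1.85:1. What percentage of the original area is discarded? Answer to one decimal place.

Going from 2.69:1 to 1.85:1 means cutting width while keeping height.
Area ratio = (1.850)/(2.690) = 68.77%; the remaining 31.23% is cropped out.

31.2%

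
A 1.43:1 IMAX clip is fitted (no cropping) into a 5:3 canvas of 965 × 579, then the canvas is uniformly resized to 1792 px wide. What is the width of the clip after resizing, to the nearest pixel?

1538 px

In the 965×579 frame the clip fills the height: width = 579 × 1.430 ≈ 827.97 px.
The frame scales by 1792/965 = 1.8570; 827.97 × 1.8570 ≈ 1537.54 px.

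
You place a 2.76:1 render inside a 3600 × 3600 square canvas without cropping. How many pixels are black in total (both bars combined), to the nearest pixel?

Since 2.760 > 1.000, the render is width-limited.
Content height = 3600 / 2.760 ≈ 1304.3478 px.
Black = 3600 − 1304.3478 = 2295.6522 px.
That's 2295.6522 × 3600 ≈ 8264348 black pixels.

8264348 pixels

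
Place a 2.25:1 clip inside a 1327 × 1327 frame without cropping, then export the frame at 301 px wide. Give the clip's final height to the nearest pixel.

Fitted into 1327×1327, the clip spans the width; its height is 1327 / 2.250 ≈ 589.78 px.
The frame scales by 301/1327 = 0.2268; 589.78 × 0.2268 ≈ 133.78 px.

134 px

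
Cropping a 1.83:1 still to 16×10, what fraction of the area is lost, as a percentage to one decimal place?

12.6%

The height stays; only width is cut (since 16×10 is narrower than 1.83:1).
Fraction kept = (1.600)/(1.830) ≈ 87.43%, so 12.57% is lost.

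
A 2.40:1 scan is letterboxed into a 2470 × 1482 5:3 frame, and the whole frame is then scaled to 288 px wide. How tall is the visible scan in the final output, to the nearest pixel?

At 2470×1482 the scan is width-limited, so height = 2470 / 2.400 ≈ 1029.17 px.
The frame scales by 288/2470 = 0.1166; 1029.17 × 0.1166 ≈ 120.00 px.

120 px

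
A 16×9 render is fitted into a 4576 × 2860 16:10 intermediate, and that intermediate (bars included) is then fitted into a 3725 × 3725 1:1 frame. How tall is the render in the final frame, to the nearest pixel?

2095 px

First fit — 16×9 into 4576×2860 spans the width: 4576.00 × 2574.00.
The 16:10 canvas is width-limited in 3725×3725, giving 3725.00 × 2328.12; scale factor 0.8140.
So the render's height is 2574.00 × 0.8140 ≈ 2095.31.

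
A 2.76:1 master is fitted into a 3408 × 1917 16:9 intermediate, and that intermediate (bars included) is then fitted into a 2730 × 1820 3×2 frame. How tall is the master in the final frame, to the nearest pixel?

2.76:1 in 3408×1917: fills the width, so the master is 3408.00 × 1234.78.
The 16:9 canvas is width-limited in 2730×1820, giving 2730.00 × 1535.62; scale factor 0.8011.
Applying the same ×0.8011: 1234.78 → 989.13.

989 px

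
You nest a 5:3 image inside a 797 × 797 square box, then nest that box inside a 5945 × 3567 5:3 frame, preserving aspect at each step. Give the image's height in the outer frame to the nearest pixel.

First fit — 5:3 into 797×797 spans the width: 797.00 × 478.20.
square in 5945×3567: fills the height, so the intermediate becomes 3567.00 × 3567.00 — a scale of ×4.4755.
The image scales with it: height 478.20 × 4.4755 ≈ 2140.20.

2140 px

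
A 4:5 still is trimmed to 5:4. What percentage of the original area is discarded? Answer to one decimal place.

Going from 4:5 to 5:4 means cutting height while keeping width.
Area ratio = (0.800)/(1.250) = 64.00%; the remaining 36.00% is cropped out.

36.0%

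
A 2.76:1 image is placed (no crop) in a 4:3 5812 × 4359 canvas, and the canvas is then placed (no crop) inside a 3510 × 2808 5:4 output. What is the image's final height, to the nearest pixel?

1272 px

First fit — 2.76:1 into 5812×4359 spans the width: 5812.00 × 2105.80.
The 4:3 canvas is width-limited in 3510×2808, giving 3510.00 × 2632.50; scale factor 0.6039.
Applying the same ×0.6039: 2105.80 → 1271.74.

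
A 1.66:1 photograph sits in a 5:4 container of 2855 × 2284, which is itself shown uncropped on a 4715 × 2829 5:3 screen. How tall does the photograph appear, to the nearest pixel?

2130 px

First fit — 1.66:1 into 2855×2284 spans the width: 2855.00 × 1719.88.
Second fit — the 5:4 canvas into 4715×2829 spans the height: 3536.25 × 2829.00 (×1.2386 from 2855×2284).
The photograph scales with it: height 1719.88 × 1.2386 ≈ 2130.27.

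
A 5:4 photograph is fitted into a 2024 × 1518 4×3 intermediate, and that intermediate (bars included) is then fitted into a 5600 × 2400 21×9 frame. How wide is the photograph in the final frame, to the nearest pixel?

3000 px

5:4 in 2024×1518: fills the height, so the photograph is 1897.50 × 1518.00.
Second fit — the 4×3 canvas into 5600×2400 spans the height: 3200.00 × 2400.00 (×1.5810 from 2024×1518).
So the photograph's width is 1897.50 × 1.5810 ≈ 3000.00.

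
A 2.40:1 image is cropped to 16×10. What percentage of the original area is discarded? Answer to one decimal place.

33.3%

16×10 is narrower than 2.40:1, so the crop keeps the full height and trims the width.
(1.600)/(2.400) ≈ 0.667 of the area survives, leaving 33.33% discarded.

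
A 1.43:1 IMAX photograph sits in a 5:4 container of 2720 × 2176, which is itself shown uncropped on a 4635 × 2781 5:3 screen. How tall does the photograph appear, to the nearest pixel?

1.43:1 IMAX in 2720×2176: fills the width, so the photograph is 2720.00 × 1902.10.
The 5:4 canvas is height-limited in 4635×2781, giving 3476.25 × 2781.00; scale factor 1.2780.
So the photograph's height is 1902.10 × 1.2780 ≈ 2430.94.

2431 px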